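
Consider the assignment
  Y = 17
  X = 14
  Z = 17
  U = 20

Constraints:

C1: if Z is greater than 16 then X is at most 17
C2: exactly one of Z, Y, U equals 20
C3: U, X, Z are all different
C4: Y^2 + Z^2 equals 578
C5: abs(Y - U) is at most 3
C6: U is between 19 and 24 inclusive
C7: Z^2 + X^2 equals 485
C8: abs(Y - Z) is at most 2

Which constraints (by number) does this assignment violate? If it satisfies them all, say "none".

Yes — all constraints hold.

C1: Z = 17 > 16, so we need X ≤ 17; X = 14 ≤ 17 — OK.
C2: Z=17, Y=17, U=20; 1 of them equals 20 — OK.
C3: values 20, 14, 17 are pairwise distinct — OK.
C4: Y^2 + Z^2 = 17^2 + 17^2 = 289 + 289 = 578 — OK.
C5: abs(17 - 20) = 3; 3 ≤ 3 — OK.
C6: U = 20 lies in [19, 24] — OK.
C7: Z^2 + X^2 = 17^2 + 14^2 = 289 + 196 = 485 — OK.
C8: abs(17 - 17) = 0; 0 ≤ 2 — OK.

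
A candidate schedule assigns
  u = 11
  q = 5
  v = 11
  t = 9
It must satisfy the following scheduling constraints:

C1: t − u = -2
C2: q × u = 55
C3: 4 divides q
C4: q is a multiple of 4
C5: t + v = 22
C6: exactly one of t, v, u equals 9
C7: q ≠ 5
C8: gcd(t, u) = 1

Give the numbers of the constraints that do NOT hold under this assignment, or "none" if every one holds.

Constraints 3, 4, 5, and 7 do not hold.

C1: t − u = 9 − 11 = -2 — holds.
C2: q × u = 5 × 11 = 55 — holds.
C3: 5 = 4×1 + 1, so 4 does not divide 5 — fails.
C4: 5 = 4×1 + 1, so 4 does not divide 5 — fails.
C5: t + v = 9 + 11 = 20, not 22 — fails.
C6: t=9, v=11, u=11; 1 of them equals 9 — holds.
C7: q = 5, but 5 is required to differ — fails.
C8: gcd(9, 11) = 1 — holds.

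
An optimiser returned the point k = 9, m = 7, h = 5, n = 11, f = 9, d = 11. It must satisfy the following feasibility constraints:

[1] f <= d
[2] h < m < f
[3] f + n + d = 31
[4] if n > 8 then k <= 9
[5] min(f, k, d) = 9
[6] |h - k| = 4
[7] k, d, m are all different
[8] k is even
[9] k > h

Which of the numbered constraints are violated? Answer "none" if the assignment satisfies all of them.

Violated: 8.

[1] f = 9, d = 11; 9 ≤ 11  yes
[2] values 5 < 7 < 9  yes
[3] f + n + d = 9 + 11 + 11 = 31  yes
[4] n = 11 > 8, so we need k ≤ 9; k = 9 ≤ 9  yes
[5] min(9, 9, 11) = 9  yes
[6] |5 - 9| = 4  yes
[7] values 9, 11, 7 are pairwise distinct  yes
[8] k = 9 is odd  no
[9] k = 9, h = 5; 9 > 5  yes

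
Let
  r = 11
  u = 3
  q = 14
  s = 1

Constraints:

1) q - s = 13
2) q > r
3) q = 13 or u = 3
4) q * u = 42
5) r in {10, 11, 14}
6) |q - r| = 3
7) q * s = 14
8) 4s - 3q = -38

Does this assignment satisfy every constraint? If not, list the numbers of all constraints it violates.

The assignment satisfies every constraint.

1) q - s = 14 - 1 = 13  true
2) q = 14, r = 11; 14 > 11  true
3) q = 14 ≠ 13, but u = 3 = 3 (second disjunct)  true
4) q * u = 14 * 3 = 42  true
5) r = 11 is in {10, 11, 14}  true
6) |14 - 11| = 3  true
7) q * s = 14 * 1 = 14  true
8) 4s - 3q = 4(1) - 3(14) = -38  true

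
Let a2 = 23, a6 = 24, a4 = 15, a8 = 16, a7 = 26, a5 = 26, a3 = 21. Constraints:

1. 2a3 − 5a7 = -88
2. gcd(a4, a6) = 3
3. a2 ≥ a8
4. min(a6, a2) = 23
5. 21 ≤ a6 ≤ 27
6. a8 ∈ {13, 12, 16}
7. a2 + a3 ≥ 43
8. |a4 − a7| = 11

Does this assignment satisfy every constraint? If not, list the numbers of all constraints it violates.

The assignment satisfies every constraint.

1. 2a3 − 5a7 = 2(21) − 5(26) = -88 — holds.
2. gcd(15, 24) = 3 — holds.
3. a2 = 23, a8 = 16; 23 ≥ 16 — holds.
4. min(24, 23) = 23 — holds.
5. a6 = 24 lies in [21, 27] — holds.
6. a8 = 16 is in {13, 12, 16} — holds.
7. a2 + a3 = 23 + 21 = 44; 44 ≥ 43 — holds.
8. |15 − 26| = 11 — holds.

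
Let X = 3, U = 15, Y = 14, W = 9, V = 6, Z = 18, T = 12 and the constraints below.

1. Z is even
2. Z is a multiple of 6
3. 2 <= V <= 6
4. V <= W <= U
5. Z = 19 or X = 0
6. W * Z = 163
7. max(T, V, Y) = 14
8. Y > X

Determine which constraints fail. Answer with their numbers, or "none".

1. Z = 18 is even — satisfied.
2. 18 / 6 = 3, so 6 divides 18 — satisfied.
3. V = 6 lies in [2, 6] — satisfied.
4. values 6 <= 9 <= 15 — satisfied.
5. Z = 18 ≠ 19 and X = 3 ≠ 0; both disjuncts false — violated.
6. W * Z = 9 * 18 = 162, not 163 — violated.
7. max(12, 6, 14) = 14 — satisfied.
8. Y = 14, X = 3; 14 > 3 — satisfied.

Violated: 5, 6.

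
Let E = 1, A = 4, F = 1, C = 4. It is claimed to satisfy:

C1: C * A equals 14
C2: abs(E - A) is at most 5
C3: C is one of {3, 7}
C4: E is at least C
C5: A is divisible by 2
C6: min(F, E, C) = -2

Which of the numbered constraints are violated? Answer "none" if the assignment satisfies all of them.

Constraints 1, 3, 4, 6 are violated.

C1: C * A = 4 * 4 = 16, not 14  ✗
C2: abs(1 - 4) = 3; 3 ≤ 5  ✓
C3: C = 4 is not in {3, 7}  ✗
C4: E = 1, C = 4; 1 < 4 (want ≥)  ✗
C5: 4 / 2 = 2, so 2 divides 4  ✓
C6: min(1, 1, 4) = 1, not -2  ✗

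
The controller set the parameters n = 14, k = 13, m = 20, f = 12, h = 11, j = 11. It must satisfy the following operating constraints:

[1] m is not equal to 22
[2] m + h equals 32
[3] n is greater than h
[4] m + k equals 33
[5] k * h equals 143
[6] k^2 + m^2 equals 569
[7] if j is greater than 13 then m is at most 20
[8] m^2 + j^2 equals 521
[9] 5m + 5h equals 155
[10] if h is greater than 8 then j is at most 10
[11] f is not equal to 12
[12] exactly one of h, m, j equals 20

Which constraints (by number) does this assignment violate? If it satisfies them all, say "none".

[1] m = 20, and 20 ≠ 22  OK
[2] m + h = 20 + 11 = 31, not 32  FAIL
[3] n = 14, h = 11; 14 > 11  OK
[4] m + k = 20 + 13 = 33  OK
[5] k * h = 13 * 11 = 143  OK
[6] k^2 + m^2 = 13^2 + 20^2 = 169 + 400 = 569  OK
[7] j = 11, not > 13; antecedent false, conditional vacuously true  OK
[8] m^2 + j^2 = 20^2 + 11^2 = 400 + 121 = 521  OK
[9] 5m + 5h = 5(20) + 5(11) = 155  OK
[10] h = 11 > 8, so we need j ≤ 10; but j = 11 > 10  FAIL
[11] f = 12, but 12 is required to differ  FAIL
[12] h=11, m=20, j=11; 1 of them equals 20  OK

The assignment fails constraints 2, 10, 11.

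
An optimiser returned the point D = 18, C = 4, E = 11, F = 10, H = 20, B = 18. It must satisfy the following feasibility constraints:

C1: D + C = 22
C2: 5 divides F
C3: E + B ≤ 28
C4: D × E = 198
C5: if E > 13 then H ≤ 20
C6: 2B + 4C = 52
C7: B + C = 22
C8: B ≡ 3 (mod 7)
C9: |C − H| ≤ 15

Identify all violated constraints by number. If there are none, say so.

Constraints 3, 8, and 9 are violated.

C1: D + C = 18 + 4 = 22 — satisfied.
C2: 10 / 5 = 2, so 5 divides 10 — satisfied.
C3: E + B = 11 + 18 = 29; 29 > 28, bound 28 not met — violated.
C4: D × E = 18 × 11 = 198 — satisfied.
C5: E = 11, not > 13; antecedent false, conditional vacuously true — satisfied.
C6: 2B + 4C = 2(18) + 4(4) = 52 — satisfied.
C7: B + C = 18 + 4 = 22 — satisfied.
C8: 18 mod 7 = 4, not 3 — violated.
C9: |4 − 20| = 16; 16 > 15, exceeds bound 15 — violated.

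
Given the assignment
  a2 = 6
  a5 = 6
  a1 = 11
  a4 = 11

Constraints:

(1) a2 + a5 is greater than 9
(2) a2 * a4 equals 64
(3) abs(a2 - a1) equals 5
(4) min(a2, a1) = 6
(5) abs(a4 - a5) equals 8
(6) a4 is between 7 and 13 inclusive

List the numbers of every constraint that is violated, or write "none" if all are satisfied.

Violated: 2 and 5.

(1) a2 + a5 = 6 + 6 = 12; 12 > 9 — satisfied.
(2) a2 * a4 = 6 * 11 = 66, not 64 — violated.
(3) abs(6 - 11) = 5 — satisfied.
(4) min(6, 11) = 6 — satisfied.
(5) abs(11 - 6) = 5, not 8 — violated.
(6) a4 = 11 lies in [7, 13] — satisfied.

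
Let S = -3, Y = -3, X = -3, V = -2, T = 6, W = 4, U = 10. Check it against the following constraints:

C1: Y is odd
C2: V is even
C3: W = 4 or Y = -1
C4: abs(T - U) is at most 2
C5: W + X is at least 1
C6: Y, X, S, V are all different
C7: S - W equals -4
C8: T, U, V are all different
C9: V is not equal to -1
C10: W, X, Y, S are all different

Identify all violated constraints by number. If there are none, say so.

Violated: 4, 6, 7, 10.

C1: Y = -3 is odd — holds.
C2: V = -2 is even — holds.
C3: W = 4 = 4 (first disjunct) — holds.
C4: abs(6 - 10) = 4; 4 > 2, exceeds bound 2 — fails.
C5: W + X = 4 + (-3) = 1; 1 ≥ 1 — holds.
C6: Y = X = -3, not all different — fails.
C7: S - W = -3 - 4 = -7, not -4 — fails.
C8: values 6, 10, -2 are pairwise distinct — holds.
C9: V = -2, and -2 ≠ -1 — holds.
C10: X = Y = -3, not all different — fails.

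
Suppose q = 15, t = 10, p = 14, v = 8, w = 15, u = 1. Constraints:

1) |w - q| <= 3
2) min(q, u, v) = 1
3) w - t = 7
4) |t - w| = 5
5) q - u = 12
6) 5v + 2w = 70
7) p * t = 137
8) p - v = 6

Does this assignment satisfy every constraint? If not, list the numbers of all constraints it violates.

The assignment fails constraints 3, 5, 7.

1) |15 - 15| = 0; 0 ≤ 3  holds
2) min(15, 1, 8) = 1  holds
3) w - t = 15 - 10 = 5, not 7  fails
4) |10 - 15| = 5  holds
5) q - u = 15 - 1 = 14, not 12  fails
6) 5v + 2w = 5(8) + 2(15) = 70  holds
7) p * t = 14 * 10 = 140, not 137  fails
8) p - v = 14 - 8 = 6  holds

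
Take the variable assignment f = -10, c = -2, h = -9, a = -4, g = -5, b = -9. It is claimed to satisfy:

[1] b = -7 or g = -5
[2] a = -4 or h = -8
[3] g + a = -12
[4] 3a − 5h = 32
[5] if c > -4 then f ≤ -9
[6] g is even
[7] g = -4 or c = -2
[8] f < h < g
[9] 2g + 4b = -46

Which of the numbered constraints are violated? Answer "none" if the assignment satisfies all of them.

No — constraints 3, 4, 6 are not satisfied.

[1] b = -9 ≠ -7, but g = -5 = -5 (second disjunct) — holds.
[2] a = -4 = -4 (first disjunct) — holds.
[3] g + a = -5 + (-4) = -9, not -12 — does not hold.
[4] 3a − 5h = 3(-4) − 5(-9) = 33, not 32 — does not hold.
[5] c = -2 > -4, so we need f ≤ -9; f = -10 ≤ -9 — holds.
[6] g = -5 is odd — does not hold.
[7] g = -5 ≠ -4, but c = -2 = -2 (second disjunct) — holds.
[8] values -10 < -9 < -5 — holds.
[9] 2g + 4b = 2(-5) + 4(-9) = -46 — holds.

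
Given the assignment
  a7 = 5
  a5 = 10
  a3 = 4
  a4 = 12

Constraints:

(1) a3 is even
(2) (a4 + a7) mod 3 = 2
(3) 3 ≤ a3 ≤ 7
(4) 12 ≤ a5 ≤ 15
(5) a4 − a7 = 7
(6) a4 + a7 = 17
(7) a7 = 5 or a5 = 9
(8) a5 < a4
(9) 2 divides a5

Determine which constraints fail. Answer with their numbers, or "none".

No — constraint 4 is not satisfied.

(1) a3 = 4 is even — satisfied.
(2) a4 + a7 = 17; 17 mod 3 = 2 — satisfied.
(3) a3 = 4 lies in [3, 7] — satisfied.
(4) a5 = 10 is outside [12, 15] — violated.
(5) a4 − a7 = 12 − 5 = 7 — satisfied.
(6) a4 + a7 = 12 + 5 = 17 — satisfied.
(7) a7 = 5 = 5 (first disjunct) — satisfied.
(8) a5 = 10, a4 = 12; 10 < 12 — satisfied.
(9) 10 / 2 = 5, so 2 divides 10 — satisfied.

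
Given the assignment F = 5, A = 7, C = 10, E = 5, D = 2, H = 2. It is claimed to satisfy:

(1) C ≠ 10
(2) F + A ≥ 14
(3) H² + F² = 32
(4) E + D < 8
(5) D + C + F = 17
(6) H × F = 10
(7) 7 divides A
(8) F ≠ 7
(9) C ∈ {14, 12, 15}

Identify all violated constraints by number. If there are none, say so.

The assignment fails constraints 1, 2, 3, 9.

(1) C = 10, but 10 is required to differ — violated.
(2) F + A = 5 + 7 = 12; 12 < 14, bound 14 not met — violated.
(3) H² + F² = 2² + 5² = 4 + 25 = 29, not 32 — violated.
(4) E + D = 5 + 2 = 7; 7 < 8 — OK.
(5) D + C + F = 2 + 10 + 5 = 17 — OK.
(6) H × F = 2 × 5 = 10 — OK.
(7) 7 / 7 = 1, so 7 divides 7 — OK.
(8) F = 5, and 5 ≠ 7 — OK.
(9) C = 10 is not in {14, 12, 15} — violated.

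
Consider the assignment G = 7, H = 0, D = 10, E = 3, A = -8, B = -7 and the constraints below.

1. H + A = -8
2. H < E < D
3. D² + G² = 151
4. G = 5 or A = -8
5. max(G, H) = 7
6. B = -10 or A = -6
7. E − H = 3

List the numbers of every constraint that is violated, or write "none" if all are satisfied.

Constraints 3 and 6 do not hold.

1. H + A = 0 + (-8) = -8 — holds.
2. values 0 < 3 < 10 — holds.
3. D² + G² = 10² + 7² = 100 + 49 = 149, not 151 — fails.
4. G = 7 ≠ 5, but A = -8 = -8 (second disjunct) — holds.
5. max(7, 0) = 7 — holds.
6. B = -7 ≠ -10 and A = -8 ≠ -6; both disjuncts false — fails.
7. E − H = 3 − 0 = 3 — holds.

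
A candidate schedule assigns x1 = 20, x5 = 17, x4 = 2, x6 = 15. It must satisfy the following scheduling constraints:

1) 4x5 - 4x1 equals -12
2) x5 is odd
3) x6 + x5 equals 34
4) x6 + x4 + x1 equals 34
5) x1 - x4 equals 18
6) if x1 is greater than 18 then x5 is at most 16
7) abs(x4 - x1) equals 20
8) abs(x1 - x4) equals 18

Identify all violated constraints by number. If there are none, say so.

1) 4x5 - 4x1 = 4(17) - 4(20) = -12 — OK.
2) x5 = 17 is odd — OK.
3) x6 + x5 = 15 + 17 = 32, not 34 — violated.
4) x6 + x4 + x1 = 15 + 2 + 20 = 37, not 34 — violated.
5) x1 - x4 = 20 - 2 = 18 — OK.
6) x1 = 20 > 18, so we need x5 ≤ 16; but x5 = 17 > 16 — violated.
7) abs(2 - 20) = 18, not 20 — violated.
8) abs(20 - 2) = 18 — OK.

Violated: 3, 4, 6, 7.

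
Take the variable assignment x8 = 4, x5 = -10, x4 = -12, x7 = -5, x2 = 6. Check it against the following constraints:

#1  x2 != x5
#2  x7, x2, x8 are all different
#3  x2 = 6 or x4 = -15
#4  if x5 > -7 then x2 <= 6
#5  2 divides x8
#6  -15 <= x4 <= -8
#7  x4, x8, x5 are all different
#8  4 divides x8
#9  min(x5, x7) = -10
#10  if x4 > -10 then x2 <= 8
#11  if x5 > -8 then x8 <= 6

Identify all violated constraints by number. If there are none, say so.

#1 x2 = 6, x5 = -10; distinct  OK
#2 values -5, 6, 4 are pairwise distinct  OK
#3 x2 = 6 = 6 (first disjunct)  OK
#4 x5 = -10, not > -7; antecedent false, conditional vacuously true  OK
#5 4 / 2 = 2, so 2 divides 4  OK
#6 x4 = -12 lies in [-15, -8]  OK
#7 values -12, 4, -10 are pairwise distinct  OK
#8 4 / 4 = 1, so 4 divides 4  OK
#9 min(-10, -5) = -10  OK
#10 x4 = -12, not > -10; antecedent false, conditional vacuously true  OK
#11 x5 = -10, not > -8; antecedent false, conditional vacuously true  OK

None — every constraint holds.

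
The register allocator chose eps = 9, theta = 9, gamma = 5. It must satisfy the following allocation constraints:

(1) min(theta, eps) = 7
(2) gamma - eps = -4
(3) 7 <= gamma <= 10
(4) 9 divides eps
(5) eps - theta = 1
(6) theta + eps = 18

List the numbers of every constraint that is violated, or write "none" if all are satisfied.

Constraints 1, 3, 5 are violated.

(1) min(9, 9) = 9, not 7 — violated.
(2) gamma - eps = 5 - 9 = -4 — OK.
(3) gamma = 5 is outside [7, 10] — violated.
(4) 9 / 9 = 1, so 9 divides 9 — OK.
(5) eps - theta = 9 - 9 = 0, not 1 — violated.
(6) theta + eps = 9 + 9 = 18 — OK.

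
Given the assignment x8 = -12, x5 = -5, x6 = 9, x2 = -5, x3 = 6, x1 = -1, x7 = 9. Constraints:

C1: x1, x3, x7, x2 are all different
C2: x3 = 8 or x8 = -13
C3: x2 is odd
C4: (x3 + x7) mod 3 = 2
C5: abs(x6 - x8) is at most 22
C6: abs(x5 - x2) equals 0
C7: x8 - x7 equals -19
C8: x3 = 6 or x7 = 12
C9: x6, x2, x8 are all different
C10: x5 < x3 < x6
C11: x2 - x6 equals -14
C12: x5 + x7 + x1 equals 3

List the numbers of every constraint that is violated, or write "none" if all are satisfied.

C1: values -1, 6, 9, -5 are pairwise distinct  holds
C2: x3 = 6 ≠ 8 and x8 = -12 ≠ -13; both disjuncts false  fails
C3: x2 = -5 is odd  holds
C4: x3 + x7 = 15; 15 mod 3 = 0, not 2  fails
C5: abs(9 - (-12)) = 21; 21 ≤ 22  holds
C6: abs(-5 - (-5)) = 0  holds
C7: x8 - x7 = -12 - 9 = -21, not -19  fails
C8: x3 = 6 = 6 (first disjunct)  holds
C9: values 9, -5, -12 are pairwise distinct  holds
C10: values -5 < 6 < 9  holds
C11: x2 - x6 = -5 - 9 = -14  holds
C12: x5 + x7 + x1 = -5 + 9 + (-1) = 3  holds

Violated: 2, 4, and 7.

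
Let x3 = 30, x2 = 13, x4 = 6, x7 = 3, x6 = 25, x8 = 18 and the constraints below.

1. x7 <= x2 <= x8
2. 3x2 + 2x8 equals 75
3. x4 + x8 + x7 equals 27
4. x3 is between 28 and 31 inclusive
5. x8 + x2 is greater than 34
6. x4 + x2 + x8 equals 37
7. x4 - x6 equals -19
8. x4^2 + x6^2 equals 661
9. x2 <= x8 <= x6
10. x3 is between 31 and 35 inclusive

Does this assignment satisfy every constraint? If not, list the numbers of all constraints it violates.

Violated: 5, 10.

1. values 3 <= 13 <= 18  OK
2. 3x2 + 2x8 = 3(13) + 2(18) = 75  OK
3. x4 + x8 + x7 = 6 + 18 + 3 = 27  OK
4. x3 = 30 lies in [28, 31]  OK
5. x8 + x2 = 18 + 13 = 31; 31 ≤ 34, bound 34 not met  FAIL
6. x4 + x2 + x8 = 6 + 13 + 18 = 37  OK
7. x4 - x6 = 6 - 25 = -19  OK
8. x4^2 + x6^2 = 6^2 + 25^2 = 36 + 625 = 661  OK
9. values 13 <= 18 <= 25  OK
10. x3 = 30 is outside [31, 35]  FAIL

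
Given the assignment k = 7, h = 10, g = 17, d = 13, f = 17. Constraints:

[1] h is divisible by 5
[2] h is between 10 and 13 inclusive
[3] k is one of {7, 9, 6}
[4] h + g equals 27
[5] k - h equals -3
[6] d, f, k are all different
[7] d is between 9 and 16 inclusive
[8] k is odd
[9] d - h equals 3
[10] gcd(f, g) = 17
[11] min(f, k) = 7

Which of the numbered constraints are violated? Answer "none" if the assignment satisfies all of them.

[1] 10 / 5 = 2, so 5 divides 10  ✓
[2] h = 10 lies in [10, 13]  ✓
[3] k = 7 is in {7, 9, 6}  ✓
[4] h + g = 10 + 17 = 27  ✓
[5] k - h = 7 - 10 = -3  ✓
[6] values 13, 17, 7 are pairwise distinct  ✓
[7] d = 13 lies in [9, 16]  ✓
[8] k = 7 is odd  ✓
[9] d - h = 13 - 10 = 3  ✓
[10] gcd(17, 17) = 17  ✓
[11] min(17, 7) = 7  ✓

None — every constraint holds.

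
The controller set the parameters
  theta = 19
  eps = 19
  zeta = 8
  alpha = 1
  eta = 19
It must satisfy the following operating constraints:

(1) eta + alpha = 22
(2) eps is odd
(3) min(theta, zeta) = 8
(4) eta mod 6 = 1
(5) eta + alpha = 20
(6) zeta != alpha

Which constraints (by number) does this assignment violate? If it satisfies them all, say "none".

Constraint 1 does not hold.

(1) eta + alpha = 19 + 1 = 20, not 22  ✘
(2) eps = 19 is odd  ✔
(3) min(19, 8) = 8  ✔
(4) 19 mod 6 = 1  ✔
(5) eta + alpha = 19 + 1 = 20  ✔
(6) zeta = 8, alpha = 1; distinct  ✔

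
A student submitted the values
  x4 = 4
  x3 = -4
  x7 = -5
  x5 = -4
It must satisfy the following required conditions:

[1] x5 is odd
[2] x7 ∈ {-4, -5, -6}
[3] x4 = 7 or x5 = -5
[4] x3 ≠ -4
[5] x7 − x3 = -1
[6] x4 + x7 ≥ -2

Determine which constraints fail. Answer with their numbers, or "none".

[1] x5 = -4 is even  false
[2] x7 = -5 is in {-4, -5, -6}  true
[3] x4 = 4 ≠ 7 and x5 = -4 ≠ -5; both disjuncts false  false
[4] x3 = -4, but -4 is required to differ  false
[5] x7 − x3 = -5 − (-4) = -1  true
[6] x4 + x7 = 4 + (-5) = -1; -1 ≥ -2  true

Violated: 1, 3, and 4.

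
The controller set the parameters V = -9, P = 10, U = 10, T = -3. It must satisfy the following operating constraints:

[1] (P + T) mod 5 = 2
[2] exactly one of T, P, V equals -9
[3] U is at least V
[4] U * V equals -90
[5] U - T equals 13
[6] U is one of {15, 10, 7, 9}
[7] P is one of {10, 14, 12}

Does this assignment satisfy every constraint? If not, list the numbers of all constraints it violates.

Yes — all constraints hold.

[1] P + T = 7; 7 mod 5 = 2 — satisfied.
[2] T=-3, P=10, V=-9; 1 of them equals -9 — satisfied.
[3] U = 10, V = -9; 10 ≥ -9 — satisfied.
[4] U * V = 10 * (-9) = -90 — satisfied.
[5] U - T = 10 - (-3) = 13 — satisfied.
[6] U = 10 is in {15, 10, 7, 9} — satisfied.
[7] P = 10 is in {10, 14, 12} — satisfied.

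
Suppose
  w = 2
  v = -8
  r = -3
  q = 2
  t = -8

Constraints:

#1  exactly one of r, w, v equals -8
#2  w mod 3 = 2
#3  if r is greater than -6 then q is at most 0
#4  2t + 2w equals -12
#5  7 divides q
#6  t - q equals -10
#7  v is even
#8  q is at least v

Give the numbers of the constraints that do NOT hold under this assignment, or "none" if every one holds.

#1 r=-3, w=2, v=-8; 1 of them equals -8  ✓
#2 2 mod 3 = 2  ✓
#3 r = -3 > -6, so we need q ≤ 0; but q = 2 > 0  ✗
#4 2t + 2w = 2(-8) + 2(2) = -12  ✓
#5 2 = 7*0 + 2, so 7 does not divide 2  ✗
#6 t - q = -8 - 2 = -10  ✓
#7 v = -8 is even  ✓
#8 q = 2, v = -8; 2 ≥ -8  ✓

No — constraints 3, 5 are not satisfied.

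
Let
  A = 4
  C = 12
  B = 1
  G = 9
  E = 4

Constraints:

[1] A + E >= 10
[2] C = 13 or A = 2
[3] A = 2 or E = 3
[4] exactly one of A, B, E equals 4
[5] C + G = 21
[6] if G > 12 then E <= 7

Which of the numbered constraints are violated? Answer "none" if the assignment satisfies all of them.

[1] A + E = 4 + 4 = 8; 8 < 10, bound 10 not met — fails.
[2] C = 12 ≠ 13 and A = 4 ≠ 2; both disjuncts false — fails.
[3] A = 4 ≠ 2 and E = 4 ≠ 3; both disjuncts false — fails.
[4] A=4, B=1, E=4; 2 of them equal 4, not exactly one — fails.
[5] C + G = 12 + 9 = 21 — holds.
[6] G = 9, not > 12; antecedent false, conditional vacuously true — holds.

Constraints 1, 2, 3, and 4 do not hold.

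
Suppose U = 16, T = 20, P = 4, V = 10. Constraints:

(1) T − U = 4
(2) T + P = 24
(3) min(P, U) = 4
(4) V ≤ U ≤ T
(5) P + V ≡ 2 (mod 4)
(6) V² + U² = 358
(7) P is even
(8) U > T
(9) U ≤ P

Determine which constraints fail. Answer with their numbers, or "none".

(1) T − U = 20 − 16 = 4 — holds.
(2) T + P = 20 + 4 = 24 — holds.
(3) min(4, 16) = 4 — holds.
(4) values 10 ≤ 16 ≤ 20 — holds.
(5) P + V = 14; 14 mod 4 = 2 — holds.
(6) V² + U² = 10² + 16² = 100 + 256 = 356, not 358 — fails.
(7) P = 4 is even — holds.
(8) U = 16, T = 20; 16 ≤ 20 (want >) — fails.
(9) U = 16, P = 4; 16 > 4 (want ≤) — fails.

The assignment fails constraints 6, 8, 9.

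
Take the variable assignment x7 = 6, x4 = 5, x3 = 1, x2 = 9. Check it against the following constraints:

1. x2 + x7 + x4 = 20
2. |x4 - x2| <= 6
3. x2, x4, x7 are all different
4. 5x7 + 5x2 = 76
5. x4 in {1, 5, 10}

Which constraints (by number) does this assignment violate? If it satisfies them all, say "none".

1. x2 + x7 + x4 = 9 + 6 + 5 = 20 — holds.
2. |5 - 9| = 4; 4 ≤ 6 — holds.
3. values 9, 5, 6 are pairwise distinct — holds.
4. 5x7 + 5x2 = 5(6) + 5(9) = 75, not 76 — does not hold.
5. x4 = 5 is in {1, 5, 10} — holds.

Constraint 4 is violated.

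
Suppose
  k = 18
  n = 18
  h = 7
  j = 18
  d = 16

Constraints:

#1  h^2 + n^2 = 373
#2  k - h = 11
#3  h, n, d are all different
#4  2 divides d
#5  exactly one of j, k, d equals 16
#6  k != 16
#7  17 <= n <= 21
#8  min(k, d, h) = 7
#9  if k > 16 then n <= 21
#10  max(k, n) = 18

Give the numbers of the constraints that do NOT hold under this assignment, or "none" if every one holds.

#1 h^2 + n^2 = 7^2 + 18^2 = 49 + 324 = 373 — OK.
#2 k - h = 18 - 7 = 11 — OK.
#3 values 7, 18, 16 are pairwise distinct — OK.
#4 16 / 2 = 8, so 2 divides 16 — OK.
#5 j=18, k=18, d=16; 1 of them equals 16 — OK.
#6 k = 18, and 18 ≠ 16 — OK.
#7 n = 18 lies in [17, 21] — OK.
#8 min(18, 16, 7) = 7 — OK.
#9 k = 18 > 16, so we need n ≤ 21; n = 18 ≤ 21 — OK.
#10 max(18, 18) = 18 — OK.

No violations.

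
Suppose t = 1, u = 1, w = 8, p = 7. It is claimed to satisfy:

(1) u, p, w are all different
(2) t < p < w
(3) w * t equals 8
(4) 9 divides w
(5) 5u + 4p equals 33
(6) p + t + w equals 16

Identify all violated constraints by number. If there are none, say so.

No — constraint 4 is not satisfied.

(1) values 1, 7, 8 are pairwise distinct  OK
(2) values 1 < 7 < 8  OK
(3) w * t = 8 * 1 = 8  OK
(4) 8 = 9*0 + 8, so 9 does not divide 8  FAIL
(5) 5u + 4p = 5(1) + 4(7) = 33  OK
(6) p + t + w = 7 + 1 + 8 = 16  OK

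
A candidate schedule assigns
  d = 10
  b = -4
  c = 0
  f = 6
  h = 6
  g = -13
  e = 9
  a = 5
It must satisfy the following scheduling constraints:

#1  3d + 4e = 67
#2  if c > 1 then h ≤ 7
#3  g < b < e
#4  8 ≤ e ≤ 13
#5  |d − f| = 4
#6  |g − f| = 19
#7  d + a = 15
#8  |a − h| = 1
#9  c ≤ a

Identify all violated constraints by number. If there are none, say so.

The assignment fails constraint 1.

#1 3d + 4e = 3(10) + 4(9) = 66, not 67 — fails.
#2 c = 0, not > 1; antecedent false, conditional vacuously true — holds.
#3 values -13 < -4 < 9 — holds.
#4 e = 9 lies in [8, 13] — holds.
#5 |10 − 6| = 4 — holds.
#6 |-13 − 6| = 19 — holds.
#7 d + a = 10 + 5 = 15 — holds.
#8 |5 − 6| = 1 — holds.
#9 c = 0, a = 5; 0 ≤ 5 — holds.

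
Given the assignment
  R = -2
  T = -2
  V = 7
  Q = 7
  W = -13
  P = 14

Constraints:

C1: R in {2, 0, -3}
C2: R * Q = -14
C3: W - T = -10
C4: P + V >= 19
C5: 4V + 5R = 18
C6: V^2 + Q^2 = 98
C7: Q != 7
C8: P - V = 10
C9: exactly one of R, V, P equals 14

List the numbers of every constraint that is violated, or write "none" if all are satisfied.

Constraints 1, 3, 7, and 8 are violated.

C1: R = -2 is not in {2, 0, -3}  false
C2: R * Q = -2 * 7 = -14  true
C3: W - T = -13 - (-2) = -11, not -10  false
C4: P + V = 14 + 7 = 21; 21 ≥ 19  true
C5: 4V + 5R = 4(7) + 5(-2) = 18  true
C6: V^2 + Q^2 = 7^2 + 7^2 = 49 + 49 = 98  true
C7: Q = 7, but 7 is required to differ  false
C8: P - V = 14 - 7 = 7, not 10  false
C9: R=-2, V=7, P=14; 1 of them equals 14  true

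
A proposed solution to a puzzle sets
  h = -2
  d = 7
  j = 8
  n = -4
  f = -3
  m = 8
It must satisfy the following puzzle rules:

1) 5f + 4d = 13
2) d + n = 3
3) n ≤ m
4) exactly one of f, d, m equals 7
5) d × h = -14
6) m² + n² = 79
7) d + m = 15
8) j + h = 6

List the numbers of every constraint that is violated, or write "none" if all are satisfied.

1) 5f + 4d = 5(-3) + 4(7) = 13 — holds.
2) d + n = 7 + (-4) = 3 — holds.
3) n = -4, m = 8; -4 ≤ 8 — holds.
4) f=-3, d=7, m=8; 1 of them equals 7 — holds.
5) d × h = 7 × (-2) = -14 — holds.
6) m² + n² = 8² + (-4)² = 64 + 16 = 80, not 79 — fails.
7) d + m = 7 + 8 = 15 — holds.
8) j + h = 8 + (-2) = 6 — holds.

No — constraint 6 is not satisfied.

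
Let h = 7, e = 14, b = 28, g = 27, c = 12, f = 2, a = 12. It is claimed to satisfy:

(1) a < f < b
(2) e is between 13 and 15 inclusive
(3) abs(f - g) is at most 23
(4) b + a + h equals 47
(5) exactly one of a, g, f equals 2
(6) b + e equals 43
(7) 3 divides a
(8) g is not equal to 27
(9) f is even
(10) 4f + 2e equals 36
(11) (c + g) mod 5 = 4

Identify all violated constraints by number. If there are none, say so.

Constraints 1, 3, 6, and 8 are violated.

(1) values 12, 2, 28; a = 12 is not < f = 2 — fails.
(2) e = 14 lies in [13, 15] — holds.
(3) abs(2 - 27) = 25; 25 > 23, exceeds bound 23 — fails.
(4) b + a + h = 28 + 12 + 7 = 47 — holds.
(5) a=12, g=27, f=2; 1 of them equals 2 — holds.
(6) b + e = 28 + 14 = 42, not 43 — fails.
(7) 12 / 3 = 4, so 3 divides 12 — holds.
(8) g = 27, but 27 is required to differ — fails.
(9) f = 2 is even — holds.
(10) 4f + 2e = 4(2) + 2(14) = 36 — holds.
(11) c + g = 39; 39 mod 5 = 4 — holds.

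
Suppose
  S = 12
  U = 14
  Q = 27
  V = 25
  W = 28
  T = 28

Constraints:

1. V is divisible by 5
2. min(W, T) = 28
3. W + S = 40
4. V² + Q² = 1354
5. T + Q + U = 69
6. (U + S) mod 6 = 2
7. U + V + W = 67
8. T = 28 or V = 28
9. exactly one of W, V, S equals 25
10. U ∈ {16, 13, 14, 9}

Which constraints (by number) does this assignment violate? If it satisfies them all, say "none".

None — every constraint holds.

1. 25 / 5 = 5, so 5 divides 25 — OK.
2. min(28, 28) = 28 — OK.
3. W + S = 28 + 12 = 40 — OK.
4. V² + Q² = 25² + 27² = 625 + 729 = 1354 — OK.
5. T + Q + U = 28 + 27 + 14 = 69 — OK.
6. U + S = 26; 26 mod 6 = 2 — OK.
7. U + V + W = 14 + 25 + 28 = 67 — OK.
8. T = 28 = 28 (first disjunct) — OK.
9. W=28, V=25, S=12; 1 of them equals 25 — OK.
10. U = 14 is in {16, 13, 14, 9} — OK.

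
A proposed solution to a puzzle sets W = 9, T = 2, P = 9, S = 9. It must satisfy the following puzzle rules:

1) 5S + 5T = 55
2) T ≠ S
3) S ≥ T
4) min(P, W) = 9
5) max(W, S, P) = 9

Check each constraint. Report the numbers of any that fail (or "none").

1) 5S + 5T = 5(9) + 5(2) = 55 — holds.
2) T = 2, S = 9; distinct — holds.
3) S = 9, T = 2; 9 ≥ 2 — holds.
4) min(9, 9) = 9 — holds.
5) max(9, 9, 9) = 9 — holds.

All constraints are satisfied.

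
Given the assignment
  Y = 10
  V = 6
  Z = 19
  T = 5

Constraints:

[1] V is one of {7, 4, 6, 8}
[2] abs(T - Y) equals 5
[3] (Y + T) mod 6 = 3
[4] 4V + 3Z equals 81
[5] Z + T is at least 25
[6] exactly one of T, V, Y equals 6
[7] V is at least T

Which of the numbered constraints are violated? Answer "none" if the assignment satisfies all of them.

[1] V = 6 is in {7, 4, 6, 8}  holds
[2] abs(5 - 10) = 5  holds
[3] Y + T = 15; 15 mod 6 = 3  holds
[4] 4V + 3Z = 4(6) + 3(19) = 81  holds
[5] Z + T = 19 + 5 = 24; 24 < 25, bound 25 not met  fails
[6] T=5, V=6, Y=10; 1 of them equals 6  holds
[7] V = 6, T = 5; 6 ≥ 5  holds

Constraint 5 is violated.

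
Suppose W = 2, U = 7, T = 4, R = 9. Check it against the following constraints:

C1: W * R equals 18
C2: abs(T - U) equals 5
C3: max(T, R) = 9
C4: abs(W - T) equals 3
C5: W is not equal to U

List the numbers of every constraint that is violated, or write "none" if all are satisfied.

C1: W * R = 2 * 9 = 18  ✔
C2: abs(4 - 7) = 3, not 5  ✘
C3: max(4, 9) = 9  ✔
C4: abs(2 - 4) = 2, not 3  ✘
C5: W = 2, U = 7; distinct  ✔

The assignment fails constraints 2 and 4.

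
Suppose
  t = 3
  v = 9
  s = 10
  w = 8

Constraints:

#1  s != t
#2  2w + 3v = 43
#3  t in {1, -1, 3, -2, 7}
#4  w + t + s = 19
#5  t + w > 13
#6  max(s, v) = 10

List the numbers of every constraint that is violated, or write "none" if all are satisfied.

Constraints 4 and 5 do not hold.

#1 s = 10, t = 3; distinct — holds.
#2 2w + 3v = 2(8) + 3(9) = 43 — holds.
#3 t = 3 is in {1, -1, 3, -2, 7} — holds.
#4 w + t + s = 8 + 3 + 10 = 21, not 19 — fails.
#5 t + w = 3 + 8 = 11; 11 ≤ 13, bound 13 not met — fails.
#6 max(10, 9) = 10 — holds.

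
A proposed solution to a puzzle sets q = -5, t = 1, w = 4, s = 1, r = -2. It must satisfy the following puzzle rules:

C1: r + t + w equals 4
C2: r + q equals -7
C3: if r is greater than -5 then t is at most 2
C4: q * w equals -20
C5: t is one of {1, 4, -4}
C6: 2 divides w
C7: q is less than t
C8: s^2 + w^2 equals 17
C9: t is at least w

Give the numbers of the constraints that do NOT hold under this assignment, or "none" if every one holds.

Violated: 1, 9.

C1: r + t + w = -2 + 1 + 4 = 3, not 4 — fails.
C2: r + q = -2 + (-5) = -7 — holds.
C3: r = -2 > -5, so we need t ≤ 2; t = 1 ≤ 2 — holds.
C4: q * w = -5 * 4 = -20 — holds.
C5: t = 1 is in {1, 4, -4} — holds.
C6: 4 / 2 = 2, so 2 divides 4 — holds.
C7: q = -5, t = 1; -5 < 1 — holds.
C8: s^2 + w^2 = 1^2 + 4^2 = 1 + 16 = 17 — holds.
C9: t = 1, w = 4; 1 < 4 (want ≥) — fails.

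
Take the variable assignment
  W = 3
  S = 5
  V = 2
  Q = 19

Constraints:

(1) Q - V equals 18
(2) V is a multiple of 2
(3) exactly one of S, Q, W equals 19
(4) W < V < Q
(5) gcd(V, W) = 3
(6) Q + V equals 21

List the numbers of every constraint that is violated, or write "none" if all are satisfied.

(1) Q - V = 19 - 2 = 17, not 18 — does not hold.
(2) 2 / 2 = 1, so 2 divides 2 — holds.
(3) S=5, Q=19, W=3; 1 of them equals 19 — holds.
(4) values 3, 2, 19; W = 3 is not < V = 2 — does not hold.
(5) gcd(2, 3) = 1, not 3 — does not hold.
(6) Q + V = 19 + 2 = 21 — holds.

Constraints 1, 4, and 5 are violated.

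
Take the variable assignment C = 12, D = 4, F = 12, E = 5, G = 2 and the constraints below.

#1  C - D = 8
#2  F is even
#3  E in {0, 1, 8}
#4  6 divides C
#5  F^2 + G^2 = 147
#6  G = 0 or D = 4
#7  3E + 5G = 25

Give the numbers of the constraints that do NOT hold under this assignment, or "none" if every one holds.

#1 C - D = 12 - 4 = 8 — holds.
#2 F = 12 is even — holds.
#3 E = 5 is not in {0, 1, 8} — does not hold.
#4 12 / 6 = 2, so 6 divides 12 — holds.
#5 F^2 + G^2 = 12^2 + 2^2 = 144 + 4 = 148, not 147 — does not hold.
#6 G = 2 ≠ 0, but D = 4 = 4 (second disjunct) — holds.
#7 3E + 5G = 3(5) + 5(2) = 25 — holds.

Constraints 3 and 5 do not hold.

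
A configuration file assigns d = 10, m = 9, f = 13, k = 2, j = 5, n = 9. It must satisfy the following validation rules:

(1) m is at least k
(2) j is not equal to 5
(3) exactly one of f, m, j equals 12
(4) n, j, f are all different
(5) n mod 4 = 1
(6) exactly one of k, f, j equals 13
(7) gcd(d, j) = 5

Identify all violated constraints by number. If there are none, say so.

(1) m = 9, k = 2; 9 ≥ 2  true
(2) j = 5, but 5 is required to differ  false
(3) f=13, m=9, j=5; 0 of them equal 12, not exactly one  false
(4) values 9, 5, 13 are pairwise distinct  true
(5) 9 mod 4 = 1  true
(6) k=2, f=13, j=5; 1 of them equals 13  true
(7) gcd(10, 5) = 5  true

Violated: 2 and 3.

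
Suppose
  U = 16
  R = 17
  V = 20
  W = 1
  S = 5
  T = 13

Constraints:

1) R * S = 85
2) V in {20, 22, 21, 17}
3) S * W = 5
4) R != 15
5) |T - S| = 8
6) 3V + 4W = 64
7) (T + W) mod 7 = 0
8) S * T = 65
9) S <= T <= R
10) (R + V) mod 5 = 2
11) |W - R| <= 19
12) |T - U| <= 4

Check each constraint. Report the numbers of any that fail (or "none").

None — every constraint holds.

1) R * S = 17 * 5 = 85 — holds.
2) V = 20 is in {20, 22, 21, 17} — holds.
3) S * W = 5 * 1 = 5 — holds.
4) R = 17, and 17 ≠ 15 — holds.
5) |13 - 5| = 8 — holds.
6) 3V + 4W = 3(20) + 4(1) = 64 — holds.
7) T + W = 14; 14 mod 7 = 0 — holds.
8) S * T = 5 * 13 = 65 — holds.
9) values 5 <= 13 <= 17 — holds.
10) R + V = 37; 37 mod 5 = 2 — holds.
11) |1 - 17| = 16; 16 ≤ 19 — holds.
12) |13 - 16| = 3; 3 ≤ 4 — holds.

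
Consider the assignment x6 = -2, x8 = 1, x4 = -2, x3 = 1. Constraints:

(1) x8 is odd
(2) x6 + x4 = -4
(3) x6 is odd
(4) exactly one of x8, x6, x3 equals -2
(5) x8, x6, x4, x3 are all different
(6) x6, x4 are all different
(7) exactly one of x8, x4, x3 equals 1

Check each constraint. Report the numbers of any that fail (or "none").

(1) x8 = 1 is odd — holds.
(2) x6 + x4 = -2 + (-2) = -4 — holds.
(3) x6 = -2 is even — does not hold.
(4) x8=1, x6=-2, x3=1; 1 of them equals -2 — holds.
(5) x6 = x4 = -2, not all different — does not hold.
(6) x6 = x4 = -2, not all different — does not hold.
(7) x8=1, x4=-2, x3=1; 2 of them equal 1, not exactly one — does not hold.

Constraints 3, 5, 6, and 7 are violated.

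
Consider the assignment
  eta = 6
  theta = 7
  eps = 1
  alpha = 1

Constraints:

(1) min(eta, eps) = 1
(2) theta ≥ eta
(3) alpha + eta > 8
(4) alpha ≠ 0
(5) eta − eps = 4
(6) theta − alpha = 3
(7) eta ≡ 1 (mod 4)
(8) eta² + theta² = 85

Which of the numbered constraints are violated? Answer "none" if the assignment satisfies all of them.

Constraints 3, 5, 6, and 7 do not hold.

(1) min(6, 1) = 1  OK
(2) theta = 7, eta = 6; 7 ≥ 6  OK
(3) alpha + eta = 1 + 6 = 7; 7 ≤ 8, bound 8 not met  FAIL
(4) alpha = 1, and 1 ≠ 0  OK
(5) eta − eps = 6 − 1 = 5, not 4  FAIL
(6) theta − alpha = 7 − 1 = 6, not 3  FAIL
(7) 6 mod 4 = 2, not 1  FAIL
(8) eta² + theta² = 6² + 7² = 36 + 49 = 85  OK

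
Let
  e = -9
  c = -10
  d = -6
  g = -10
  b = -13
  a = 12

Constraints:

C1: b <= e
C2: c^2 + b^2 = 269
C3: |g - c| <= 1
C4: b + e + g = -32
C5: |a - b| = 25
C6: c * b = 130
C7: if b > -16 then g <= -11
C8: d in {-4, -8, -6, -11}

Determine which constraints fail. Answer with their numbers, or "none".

Constraint 7 is violated.

C1: b = -13, e = -9; -13 ≤ -9  OK
C2: c^2 + b^2 = (-10)^2 + (-13)^2 = 100 + 169 = 269  OK
C3: |-10 - (-10)| = 0; 0 ≤ 1  OK
C4: b + e + g = -13 + (-9) + (-10) = -32  OK
C5: |12 - (-13)| = 25  OK
C6: c * b = -10 * (-13) = 130  OK
C7: b = -13 > -16, so we need g ≤ -11; but g = -10 > -11  FAIL
C8: d = -6 is in {-4, -8, -6, -11}  OK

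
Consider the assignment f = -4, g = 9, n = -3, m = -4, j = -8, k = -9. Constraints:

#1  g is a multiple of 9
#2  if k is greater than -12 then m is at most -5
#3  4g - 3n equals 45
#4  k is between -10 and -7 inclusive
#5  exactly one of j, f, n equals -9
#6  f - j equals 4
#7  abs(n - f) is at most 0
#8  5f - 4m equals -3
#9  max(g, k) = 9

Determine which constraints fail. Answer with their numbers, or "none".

Constraints 2, 5, 7, and 8 are violated.

#1 9 / 9 = 1, so 9 divides 9 — OK.
#2 k = -9 > -12, so we need m ≤ -5; but m = -4 > -5 — violated.
#3 4g - 3n = 4(9) - 3(-3) = 45 — OK.
#4 k = -9 lies in [-10, -7] — OK.
#5 j=-8, f=-4, n=-3; 0 of them equal -9, not exactly one — violated.
#6 f - j = -4 - (-8) = 4 — OK.
#7 abs(-3 - (-4)) = 1; 1 > 0, exceeds bound 0 — violated.
#8 5f - 4m = 5(-4) - 4(-4) = -4, not -3 — violated.
#9 max(9, -9) = 9 — OK.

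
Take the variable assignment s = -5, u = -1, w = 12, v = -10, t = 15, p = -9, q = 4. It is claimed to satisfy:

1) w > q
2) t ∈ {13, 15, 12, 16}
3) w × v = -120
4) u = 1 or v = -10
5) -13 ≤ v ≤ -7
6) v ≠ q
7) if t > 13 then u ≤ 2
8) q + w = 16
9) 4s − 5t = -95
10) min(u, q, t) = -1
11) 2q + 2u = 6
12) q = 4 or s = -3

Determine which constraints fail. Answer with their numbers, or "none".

No violations.

1) w = 12, q = 4; 12 > 4 — OK.
2) t = 15 is in {13, 15, 12, 16} — OK.
3) w × v = 12 × (-10) = -120 — OK.
4) u = -1 ≠ 1, but v = -10 = -10 (second disjunct) — OK.
5) v = -10 lies in [-13, -7] — OK.
6) v = -10, q = 4; distinct — OK.
7) t = 15 > 13, so we need u ≤ 2; u = -1 ≤ 2 — OK.
8) q + w = 4 + 12 = 16 — OK.
9) 4s − 5t = 4(-5) − 5(15) = -95 — OK.
10) min(-1, 4, 15) = -1 — OK.
11) 2q + 2u = 2(4) + 2(-1) = 6 — OK.
12) q = 4 = 4 (first disjunct) — OK.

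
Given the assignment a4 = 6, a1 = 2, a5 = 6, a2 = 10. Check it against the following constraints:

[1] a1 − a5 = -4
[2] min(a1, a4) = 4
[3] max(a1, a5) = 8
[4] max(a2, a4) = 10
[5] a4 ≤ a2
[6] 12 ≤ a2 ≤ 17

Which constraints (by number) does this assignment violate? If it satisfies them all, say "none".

[1] a1 − a5 = 2 − 6 = -4  ✔
[2] min(2, 6) = 2, not 4  ✘
[3] max(2, 6) = 6, not 8  ✘
[4] max(10, 6) = 10  ✔
[5] a4 = 6, a2 = 10; 6 ≤ 10  ✔
[6] a2 = 10 is outside [12, 17]  ✘

The assignment fails constraints 2, 3, 6.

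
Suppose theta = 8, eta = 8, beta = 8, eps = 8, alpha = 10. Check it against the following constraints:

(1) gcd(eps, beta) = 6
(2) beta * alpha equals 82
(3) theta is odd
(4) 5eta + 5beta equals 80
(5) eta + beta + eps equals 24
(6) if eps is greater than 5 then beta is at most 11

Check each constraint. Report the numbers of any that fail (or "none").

No — constraints 1, 2, and 3 are not satisfied.

(1) gcd(8, 8) = 8, not 6 — fails.
(2) beta * alpha = 8 * 10 = 80, not 82 — fails.
(3) theta = 8 is even — fails.
(4) 5eta + 5beta = 5(8) + 5(8) = 80 — holds.
(5) eta + beta + eps = 8 + 8 + 8 = 24 — holds.
(6) eps = 8 > 5, so we need beta ≤ 11; beta = 8 ≤ 11 — holds.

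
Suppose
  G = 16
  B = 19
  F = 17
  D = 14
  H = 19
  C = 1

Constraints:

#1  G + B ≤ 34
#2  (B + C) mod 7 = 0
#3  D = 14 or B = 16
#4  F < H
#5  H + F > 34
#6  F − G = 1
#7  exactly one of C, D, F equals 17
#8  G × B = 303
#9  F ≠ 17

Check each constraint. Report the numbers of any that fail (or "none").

#1 G + B = 16 + 19 = 35; 35 > 34, bound 34 not met  ✘
#2 B + C = 20; 20 mod 7 = 6, not 0  ✘
#3 D = 14 = 14 (first disjunct)  ✔
#4 F = 17, H = 19; 17 < 19  ✔
#5 H + F = 19 + 17 = 36; 36 > 34  ✔
#6 F − G = 17 − 16 = 1  ✔
#7 C=1, D=14, F=17; 1 of them equals 17  ✔
#8 G × B = 16 × 19 = 304, not 303  ✘
#9 F = 17, but 17 is required to differ  ✘

Violated: 1, 2, 8, 9.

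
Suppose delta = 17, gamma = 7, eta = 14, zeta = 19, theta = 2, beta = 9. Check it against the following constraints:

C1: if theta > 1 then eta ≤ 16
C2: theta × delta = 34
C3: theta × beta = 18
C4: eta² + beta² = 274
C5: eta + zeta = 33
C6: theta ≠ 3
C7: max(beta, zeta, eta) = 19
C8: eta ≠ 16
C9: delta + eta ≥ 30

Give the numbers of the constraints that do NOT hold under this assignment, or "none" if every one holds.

Violated: 4.

C1: theta = 2 > 1, so we need eta ≤ 16; eta = 14 ≤ 16  yes
C2: theta × delta = 2 × 17 = 34  yes
C3: theta × beta = 2 × 9 = 18  yes
C4: eta² + beta² = 14² + 9² = 196 + 81 = 277, not 274  no
C5: eta + zeta = 14 + 19 = 33  yes
C6: theta = 2, and 2 ≠ 3  yes
C7: max(9, 19, 14) = 19  yes
C8: eta = 14, and 14 ≠ 16  yes
C9: delta + eta = 17 + 14 = 31; 31 ≥ 30  yes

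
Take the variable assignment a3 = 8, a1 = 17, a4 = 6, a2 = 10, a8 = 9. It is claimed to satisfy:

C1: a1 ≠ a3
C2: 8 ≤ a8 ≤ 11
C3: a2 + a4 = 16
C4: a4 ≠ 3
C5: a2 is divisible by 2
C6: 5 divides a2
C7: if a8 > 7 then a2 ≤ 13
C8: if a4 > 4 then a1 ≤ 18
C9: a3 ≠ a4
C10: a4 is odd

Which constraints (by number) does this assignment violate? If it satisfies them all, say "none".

C1: a1 = 17, a3 = 8; distinct  holds
C2: a8 = 9 lies in [8, 11]  holds
C3: a2 + a4 = 10 + 6 = 16  holds
C4: a4 = 6, and 6 ≠ 3  holds
C5: 10 / 2 = 5, so 2 divides 10  holds
C6: 10 / 5 = 2, so 5 divides 10  holds
C7: a8 = 9 > 7, so we need a2 ≤ 13; a2 = 10 ≤ 13  holds
C8: a4 = 6 > 4, so we need a1 ≤ 18; a1 = 17 ≤ 18  holds
C9: a3 = 8, a4 = 6; distinct  holds
C10: a4 = 6 is even  fails

Constraint 10 is violated.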